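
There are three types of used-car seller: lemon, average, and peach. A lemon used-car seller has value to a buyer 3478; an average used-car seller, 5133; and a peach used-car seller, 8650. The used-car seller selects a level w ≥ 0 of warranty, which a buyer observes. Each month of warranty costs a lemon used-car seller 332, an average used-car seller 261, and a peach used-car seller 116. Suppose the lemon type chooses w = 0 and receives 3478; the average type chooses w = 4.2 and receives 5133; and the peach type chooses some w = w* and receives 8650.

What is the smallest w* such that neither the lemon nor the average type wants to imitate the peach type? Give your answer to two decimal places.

17.68

Lemon type (on-path payoff 3478) won't mimic when 3478 ≥ 8650 − 332·w*, i.e. w* ≥ 15.58.
Average type (on-path payoff 5133 − 261×4.2 = 4036.8) won't mimic when 4036.8 ≥ 8650 − 261·w*, i.e. w* ≥ 17.68.
Both must hold, so w* = max(15.58, 17.68) = 17.68. The average type's constraint binds.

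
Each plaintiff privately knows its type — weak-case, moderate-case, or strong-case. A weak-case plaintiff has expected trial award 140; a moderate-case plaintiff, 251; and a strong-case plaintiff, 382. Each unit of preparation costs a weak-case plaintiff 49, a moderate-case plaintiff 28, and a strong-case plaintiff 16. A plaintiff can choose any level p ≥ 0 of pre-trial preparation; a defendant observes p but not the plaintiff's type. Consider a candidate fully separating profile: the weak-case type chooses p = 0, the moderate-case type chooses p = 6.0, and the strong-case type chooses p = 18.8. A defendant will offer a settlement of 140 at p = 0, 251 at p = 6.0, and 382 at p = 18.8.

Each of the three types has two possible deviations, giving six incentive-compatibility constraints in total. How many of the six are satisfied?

3

Strong-case (own payoff 382 − 16×18.8 = 81.2): to p=0 gives 140 → profitable ✗; to p=6.0 gives 251 − 16×6.0 = 155 → profitable ✗.
Moderate-case (own payoff 251 − 28×6.0 = 83): to p=0 gives 140 → profitable ✗; to p=18.8 gives 382 − 28×18.8 = -144.4 → no gain ✓.
Weak-case (own payoff 140): to p=6.0 gives 251 − 49×6.0 = -43 → no gain ✓; to p=18.8 gives 382 − 49×18.8 = -539.2 → no gain ✓.
3 of the 6 constraints hold; not an equilibrium.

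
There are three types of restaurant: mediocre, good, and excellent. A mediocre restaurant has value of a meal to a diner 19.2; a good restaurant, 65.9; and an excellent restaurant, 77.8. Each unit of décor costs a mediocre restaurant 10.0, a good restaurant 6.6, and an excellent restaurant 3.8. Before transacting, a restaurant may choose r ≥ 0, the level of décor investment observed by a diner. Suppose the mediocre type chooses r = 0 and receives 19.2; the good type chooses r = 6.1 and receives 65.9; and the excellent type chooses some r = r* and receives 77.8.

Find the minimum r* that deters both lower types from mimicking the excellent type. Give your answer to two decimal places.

Mediocre type (on-path payoff 19.2) won't mimic when 19.2 ≥ 77.8 − 10.0·r*, i.e. r* ≥ 5.86.
Good type (on-path payoff 65.9 − 6.6×6.1 = 25.64) won't mimic when 25.64 ≥ 77.8 − 6.6·r*, i.e. r* ≥ 7.90.
Both must hold, so r* = max(5.86, 7.90) = 7.90. The good type's constraint binds.

7.90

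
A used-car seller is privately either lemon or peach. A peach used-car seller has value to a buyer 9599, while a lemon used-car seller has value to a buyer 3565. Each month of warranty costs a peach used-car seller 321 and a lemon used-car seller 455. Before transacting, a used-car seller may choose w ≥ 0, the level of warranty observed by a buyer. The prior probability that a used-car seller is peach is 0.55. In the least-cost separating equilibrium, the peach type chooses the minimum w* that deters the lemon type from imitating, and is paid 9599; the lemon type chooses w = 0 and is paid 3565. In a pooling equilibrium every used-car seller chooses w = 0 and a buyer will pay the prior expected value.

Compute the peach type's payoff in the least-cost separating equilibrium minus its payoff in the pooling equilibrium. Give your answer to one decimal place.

-1541.7

Least-cost separating signal: w* solves 3565 = 9599 − 455·w*, so w* = (9599 − 3565)/455 ≈ 13.2615.
Peach type's separating payoff: 9599 − 321 × w* = 9599 − 321 × (9599 − 3565)/455 = 9599 − 1936914/455 ≈ 5342.046.
Pooling payoff: 0.55 × 9599 + 0.45 × 3565 = 6883.7.
Difference: 5342.046 − 6883.7 = -1541.654, i.e. -1541.7 to one decimal place.
The peach type would prefer the pooling outcome.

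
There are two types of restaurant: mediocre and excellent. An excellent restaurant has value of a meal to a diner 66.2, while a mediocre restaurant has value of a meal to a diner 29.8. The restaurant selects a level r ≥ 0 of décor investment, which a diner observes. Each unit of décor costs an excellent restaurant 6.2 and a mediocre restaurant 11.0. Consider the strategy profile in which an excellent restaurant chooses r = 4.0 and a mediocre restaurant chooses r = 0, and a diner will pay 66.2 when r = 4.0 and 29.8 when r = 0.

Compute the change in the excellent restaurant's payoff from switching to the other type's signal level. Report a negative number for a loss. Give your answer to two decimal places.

-11.60

Playing r = 4.0 the excellent restaurant receives 66.2 − 6.2 × 4.0 = 41.4.
Deviating to r = 0 yields 29.8 instead.
Gain from deviating: 29.8 − 41.4 = -11.60.
The gain is negative, so the excellent type's incentive-compatibility constraint is satisfied.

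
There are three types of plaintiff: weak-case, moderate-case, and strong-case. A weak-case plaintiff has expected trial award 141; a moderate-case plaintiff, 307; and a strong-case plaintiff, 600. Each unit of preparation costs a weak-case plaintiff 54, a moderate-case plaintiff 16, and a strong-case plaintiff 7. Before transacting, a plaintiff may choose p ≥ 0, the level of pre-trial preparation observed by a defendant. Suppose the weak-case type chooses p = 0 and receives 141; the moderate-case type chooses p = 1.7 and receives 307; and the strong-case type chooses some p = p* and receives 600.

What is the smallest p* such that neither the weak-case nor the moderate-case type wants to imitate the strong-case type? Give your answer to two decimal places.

Moderate-case type (on-path payoff 307 − 16×1.7 = 279.8) won't mimic when 279.8 ≥ 600 − 16·p*, i.e. p* ≥ 20.01.
Weak-case type (on-path payoff 141) won't mimic when 141 ≥ 600 − 54·p*, i.e. p* ≥ 8.50.
Both must hold, so p* = max(8.50, 20.01) = 20.01. The moderate-case type's constraint binds.

20.01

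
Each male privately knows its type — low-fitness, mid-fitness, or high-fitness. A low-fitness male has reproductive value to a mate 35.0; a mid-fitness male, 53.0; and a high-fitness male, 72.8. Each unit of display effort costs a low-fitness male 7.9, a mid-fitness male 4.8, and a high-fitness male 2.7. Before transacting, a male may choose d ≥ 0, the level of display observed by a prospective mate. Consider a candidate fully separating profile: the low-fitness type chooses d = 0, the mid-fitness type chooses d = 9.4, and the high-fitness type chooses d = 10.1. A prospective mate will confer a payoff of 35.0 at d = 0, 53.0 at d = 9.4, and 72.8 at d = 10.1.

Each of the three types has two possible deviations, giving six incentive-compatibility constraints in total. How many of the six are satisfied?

4

Mid-fitness (own payoff 53.0 − 4.8×9.4 = 7.88): to d=0 gives 35.0 → profitable ✗; to d=10.1 gives 72.8 − 4.8×10.1 = 24.32 → profitable ✗.
High-fitness (own payoff 72.8 − 2.7×10.1 = 45.53): to d=0 gives 35.0 → no gain ✓; to d=9.4 gives 53.0 − 2.7×9.4 = 27.62 → no gain ✓.
Low-fitness (own payoff 35.0): to d=9.4 gives 53.0 − 7.9×9.4 = -21.26 → no gain ✓; to d=10.1 gives 72.8 − 7.9×10.1 = -6.99 → no gain ✓.
4 of the 6 constraints hold; not an equilibrium.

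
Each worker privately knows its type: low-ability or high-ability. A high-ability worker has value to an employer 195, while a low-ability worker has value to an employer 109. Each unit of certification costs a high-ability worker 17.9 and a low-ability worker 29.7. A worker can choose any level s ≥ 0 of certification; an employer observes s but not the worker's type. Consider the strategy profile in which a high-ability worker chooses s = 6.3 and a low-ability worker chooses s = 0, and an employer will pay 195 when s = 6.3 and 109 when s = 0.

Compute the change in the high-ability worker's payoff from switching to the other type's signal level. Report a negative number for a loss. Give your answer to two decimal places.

26.77

Playing s = 6.3 the high-ability worker receives 195 − 17.9 × 6.3 = 82.23.
Deviating to s = 0 yields 109 instead.
Gain from deviating: 109 − 82.23 = 26.77.
The gain is positive, so the high-ability type's incentive-compatibility constraint is violated — this profile is not a separating equilibrium.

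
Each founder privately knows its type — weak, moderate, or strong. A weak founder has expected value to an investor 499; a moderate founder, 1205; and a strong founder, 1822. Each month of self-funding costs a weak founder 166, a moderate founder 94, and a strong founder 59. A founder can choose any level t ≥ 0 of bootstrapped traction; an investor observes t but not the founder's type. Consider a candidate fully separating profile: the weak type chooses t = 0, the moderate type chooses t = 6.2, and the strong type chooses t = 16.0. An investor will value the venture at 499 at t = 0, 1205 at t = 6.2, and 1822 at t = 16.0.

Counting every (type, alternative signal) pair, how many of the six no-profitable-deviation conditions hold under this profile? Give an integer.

Weak (own payoff 499): to t=6.2 gives 1205 − 166×6.2 = 175.8 → no gain ✓; to t=16.0 gives 1822 − 166×16.0 = -834 → no gain ✓.
Moderate (own payoff 1205 − 94×6.2 = 622.2): to t=0 gives 499 → no gain ✓; to t=16.0 gives 1822 − 94×16.0 = 318 → no gain ✓.
Strong (own payoff 1822 − 59×16.0 = 878): to t=0 gives 499 → no gain ✓; to t=6.2 gives 1205 − 59×6.2 = 839.2 → no gain ✓.
6 of the 6 constraints hold; this profile is a separating equilibrium.

6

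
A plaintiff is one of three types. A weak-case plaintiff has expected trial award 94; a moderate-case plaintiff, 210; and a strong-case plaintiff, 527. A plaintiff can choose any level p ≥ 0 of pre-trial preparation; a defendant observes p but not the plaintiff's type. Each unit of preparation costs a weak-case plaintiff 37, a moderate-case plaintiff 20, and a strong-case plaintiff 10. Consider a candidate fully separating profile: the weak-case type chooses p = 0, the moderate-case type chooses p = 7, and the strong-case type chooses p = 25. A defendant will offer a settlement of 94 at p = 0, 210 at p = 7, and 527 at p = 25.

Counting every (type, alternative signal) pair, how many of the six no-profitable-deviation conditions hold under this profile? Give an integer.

Moderate-case (own payoff 210 − 20×7 = 70): to p=0 gives 94 → profitable ✗; to p=25 gives 527 − 20×25 = 27 → no gain ✓.
Weak-case (own payoff 94): to p=7 gives 210 − 37×7 = -49 → no gain ✓; to p=25 gives 527 − 37×25 = -398 → no gain ✓.
Strong-case (own payoff 527 − 10×25 = 277): to p=0 gives 94 → no gain ✓; to p=7 gives 210 − 10×7 = 140 → no gain ✓.
5 of the 6 constraints hold; not an equilibrium.

5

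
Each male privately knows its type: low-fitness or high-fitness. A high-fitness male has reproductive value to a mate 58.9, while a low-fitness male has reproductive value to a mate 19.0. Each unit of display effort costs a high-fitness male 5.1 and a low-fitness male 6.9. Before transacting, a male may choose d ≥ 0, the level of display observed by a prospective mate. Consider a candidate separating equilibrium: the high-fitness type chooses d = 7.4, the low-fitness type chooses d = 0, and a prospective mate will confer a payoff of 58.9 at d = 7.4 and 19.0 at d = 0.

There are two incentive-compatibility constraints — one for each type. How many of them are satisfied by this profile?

High-fitness type: signal → 58.9 − 5.1 × 7.4 = 21.16; deviate to 0 → 19.0. IC holds (21.16 ≥ 19.0).
Low-fitness type: stay at 0 → 19.0; mimic → 58.9 − 6.9 × 7.4 = 7.84. IC holds (19.0 ≥ 7.84).
2 of 2 constraints hold, so this is a separating equilibrium.

2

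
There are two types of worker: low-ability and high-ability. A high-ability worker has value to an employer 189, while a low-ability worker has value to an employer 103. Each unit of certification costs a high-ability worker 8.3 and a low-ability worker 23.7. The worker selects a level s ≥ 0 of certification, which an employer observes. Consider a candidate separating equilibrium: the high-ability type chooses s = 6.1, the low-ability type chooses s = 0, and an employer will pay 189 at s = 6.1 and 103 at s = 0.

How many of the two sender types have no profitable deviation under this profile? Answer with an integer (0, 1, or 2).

2

High-ability type: signal → 189 − 8.3 × 6.1 = 138.37; deviate to 0 → 103. IC holds (138.37 ≥ 103).
Low-ability type: stay at 0 → 103; mimic → 189 − 23.7 × 6.1 = 44.43. IC holds (103 ≥ 44.43).
2 of 2 constraints hold, so this is a separating equilibrium.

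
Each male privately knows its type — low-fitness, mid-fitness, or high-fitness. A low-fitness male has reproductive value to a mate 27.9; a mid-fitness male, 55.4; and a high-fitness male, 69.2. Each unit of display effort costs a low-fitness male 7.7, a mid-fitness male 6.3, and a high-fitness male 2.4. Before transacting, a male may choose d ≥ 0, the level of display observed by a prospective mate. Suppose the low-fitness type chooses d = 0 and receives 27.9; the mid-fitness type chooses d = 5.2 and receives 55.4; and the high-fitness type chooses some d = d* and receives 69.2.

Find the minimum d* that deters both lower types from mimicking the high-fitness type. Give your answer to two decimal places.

Low-fitness type (on-path payoff 27.9) won't mimic when 27.9 ≥ 69.2 − 7.7·d*, i.e. d* ≥ 5.36.
Mid-fitness type (on-path payoff 55.4 − 6.3×5.2 = 22.64) won't mimic when 22.64 ≥ 69.2 − 6.3·d*, i.e. d* ≥ 7.39.
Both must hold, so d* = max(5.36, 7.39) = 7.39. The mid-fitness type's constraint binds.

7.39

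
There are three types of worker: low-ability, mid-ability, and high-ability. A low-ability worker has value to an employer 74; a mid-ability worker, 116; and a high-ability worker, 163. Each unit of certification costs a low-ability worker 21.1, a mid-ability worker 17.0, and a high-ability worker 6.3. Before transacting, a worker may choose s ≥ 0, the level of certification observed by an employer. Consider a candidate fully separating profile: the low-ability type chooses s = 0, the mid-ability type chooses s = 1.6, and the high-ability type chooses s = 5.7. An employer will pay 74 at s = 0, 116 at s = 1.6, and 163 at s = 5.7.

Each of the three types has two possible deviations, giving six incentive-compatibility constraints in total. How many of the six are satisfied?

Mid-ability (own payoff 116 − 17.0×1.6 = 88.8): to s=0 gives 74 → no gain ✓; to s=5.7 gives 163 − 17.0×5.7 = 66.1 → no gain ✓.
High-ability (own payoff 163 − 6.3×5.7 = 127.09): to s=0 gives 74 → no gain ✓; to s=1.6 gives 116 − 6.3×1.6 = 105.92 → no gain ✓.
Low-ability (own payoff 74): to s=1.6 gives 116 − 21.1×1.6 = 82.24 → profitable ✗; to s=5.7 gives 163 − 21.1×5.7 = 42.73 → no gain ✓.
5 of the 6 constraints hold; not an equilibrium.

5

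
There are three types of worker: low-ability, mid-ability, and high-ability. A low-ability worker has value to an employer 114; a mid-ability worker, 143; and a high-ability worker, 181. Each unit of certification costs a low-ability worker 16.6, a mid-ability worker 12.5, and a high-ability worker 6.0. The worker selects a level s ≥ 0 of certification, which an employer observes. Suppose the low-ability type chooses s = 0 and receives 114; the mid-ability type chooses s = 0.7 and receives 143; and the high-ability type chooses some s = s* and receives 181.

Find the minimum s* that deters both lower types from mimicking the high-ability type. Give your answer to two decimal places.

4.04

Low-ability type (on-path payoff 114) won't mimic when 114 ≥ 181 − 16.6·s*, i.e. s* ≥ 4.04.
Mid-ability type (on-path payoff 143 − 12.5×0.7 = 134.25) won't mimic when 134.25 ≥ 181 − 12.5·s*, i.e. s* ≥ 3.74.
Both must hold, so s* = max(4.04, 3.74) = 4.04. The low-ability type's constraint binds.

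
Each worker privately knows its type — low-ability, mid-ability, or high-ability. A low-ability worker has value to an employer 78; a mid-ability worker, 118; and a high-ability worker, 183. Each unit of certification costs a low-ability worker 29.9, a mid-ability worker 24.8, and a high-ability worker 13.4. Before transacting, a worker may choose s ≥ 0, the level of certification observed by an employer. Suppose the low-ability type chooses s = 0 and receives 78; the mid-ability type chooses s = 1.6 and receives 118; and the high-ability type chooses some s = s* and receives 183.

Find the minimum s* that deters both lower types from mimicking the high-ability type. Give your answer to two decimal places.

Low-ability type (on-path payoff 78) won't mimic when 78 ≥ 183 − 29.9·s*, i.e. s* ≥ 3.51.
Mid-ability type (on-path payoff 118 − 24.8×1.6 = 78.32) won't mimic when 78.32 ≥ 183 − 24.8·s*, i.e. s* ≥ 4.22.
Both must hold, so s* = max(3.51, 4.22) = 4.22. The mid-ability type's constraint binds.

4.22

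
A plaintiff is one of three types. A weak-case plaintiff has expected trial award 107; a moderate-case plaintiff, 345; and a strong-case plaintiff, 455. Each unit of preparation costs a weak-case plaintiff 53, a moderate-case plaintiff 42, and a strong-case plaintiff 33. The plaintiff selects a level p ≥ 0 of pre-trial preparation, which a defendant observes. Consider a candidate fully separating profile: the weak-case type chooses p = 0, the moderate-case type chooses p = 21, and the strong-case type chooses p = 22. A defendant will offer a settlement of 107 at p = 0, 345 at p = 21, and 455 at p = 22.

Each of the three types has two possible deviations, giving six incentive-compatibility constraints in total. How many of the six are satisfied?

3

Strong-case (own payoff 455 − 33×22 = -271): to p=0 gives 107 → profitable ✗; to p=21 gives 345 − 33×21 = -348 → no gain ✓.
Weak-case (own payoff 107): to p=21 gives 345 − 53×21 = -768 → no gain ✓; to p=22 gives 455 − 53×22 = -711 → no gain ✓.
Moderate-case (own payoff 345 − 42×21 = -537): to p=0 gives 107 → profitable ✗; to p=22 gives 455 − 42×22 = -469 → profitable ✗.
3 of the 6 constraints hold; not an equilibrium.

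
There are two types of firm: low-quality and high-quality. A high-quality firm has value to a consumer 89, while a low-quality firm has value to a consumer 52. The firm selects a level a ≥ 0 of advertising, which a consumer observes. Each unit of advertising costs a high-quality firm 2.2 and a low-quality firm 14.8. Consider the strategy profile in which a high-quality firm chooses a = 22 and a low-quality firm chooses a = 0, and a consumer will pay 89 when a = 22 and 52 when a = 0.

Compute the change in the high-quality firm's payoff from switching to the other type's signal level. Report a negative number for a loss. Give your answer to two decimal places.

Playing a = 22 the high-quality firm receives 89 − 2.2 × 22 = 40.6.
Deviating to a = 0 yields 52 instead.
Gain from deviating: 52 − 40.6 = 11.40.
The gain is positive, so the high-quality type's incentive-compatibility constraint is violated — this profile is not a separating equilibrium.

11.40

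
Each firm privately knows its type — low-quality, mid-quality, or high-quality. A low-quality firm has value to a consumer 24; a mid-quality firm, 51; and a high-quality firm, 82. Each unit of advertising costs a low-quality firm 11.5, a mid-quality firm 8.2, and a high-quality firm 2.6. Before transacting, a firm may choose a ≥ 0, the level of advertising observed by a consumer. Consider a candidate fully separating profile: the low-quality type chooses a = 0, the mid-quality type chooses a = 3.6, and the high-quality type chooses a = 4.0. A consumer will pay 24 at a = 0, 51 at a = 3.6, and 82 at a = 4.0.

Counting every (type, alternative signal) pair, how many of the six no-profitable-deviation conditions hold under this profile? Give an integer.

3

High-quality (own payoff 82 − 2.6×4.0 = 71.6): to a=0 gives 24 → no gain ✓; to a=3.6 gives 51 − 2.6×3.6 = 41.64 → no gain ✓.
Low-quality (own payoff 24): to a=3.6 gives 51 − 11.5×3.6 = 9.6 → no gain ✓; to a=4.0 gives 82 − 11.5×4.0 = 36 → profitable ✗.
Mid-quality (own payoff 51 − 8.2×3.6 = 21.48): to a=0 gives 24 → profitable ✗; to a=4.0 gives 82 − 8.2×4.0 = 49.2 → profitable ✗.
3 of the 6 constraints hold; not an equilibrium.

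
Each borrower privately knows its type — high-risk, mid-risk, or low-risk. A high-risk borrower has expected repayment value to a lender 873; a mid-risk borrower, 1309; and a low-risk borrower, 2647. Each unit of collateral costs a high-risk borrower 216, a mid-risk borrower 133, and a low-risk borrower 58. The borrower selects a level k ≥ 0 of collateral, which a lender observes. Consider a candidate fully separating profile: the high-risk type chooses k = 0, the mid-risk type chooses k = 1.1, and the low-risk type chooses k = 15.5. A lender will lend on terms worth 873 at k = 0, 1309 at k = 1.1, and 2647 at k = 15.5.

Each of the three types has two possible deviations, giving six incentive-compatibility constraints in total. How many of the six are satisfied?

High-risk (own payoff 873): to k=1.1 gives 1309 − 216×1.1 = 1071.4 → profitable ✗; to k=15.5 gives 2647 − 216×15.5 = -701 → no gain ✓.
Low-risk (own payoff 2647 − 58×15.5 = 1748): to k=0 gives 873 → no gain ✓; to k=1.1 gives 1309 − 58×1.1 = 1245.2 → no gain ✓.
Mid-risk (own payoff 1309 − 133×1.1 = 1162.7): to k=0 gives 873 → no gain ✓; to k=15.5 gives 2647 − 133×15.5 = 585.5 → no gain ✓.
5 of the 6 constraints hold; not an equilibrium.

5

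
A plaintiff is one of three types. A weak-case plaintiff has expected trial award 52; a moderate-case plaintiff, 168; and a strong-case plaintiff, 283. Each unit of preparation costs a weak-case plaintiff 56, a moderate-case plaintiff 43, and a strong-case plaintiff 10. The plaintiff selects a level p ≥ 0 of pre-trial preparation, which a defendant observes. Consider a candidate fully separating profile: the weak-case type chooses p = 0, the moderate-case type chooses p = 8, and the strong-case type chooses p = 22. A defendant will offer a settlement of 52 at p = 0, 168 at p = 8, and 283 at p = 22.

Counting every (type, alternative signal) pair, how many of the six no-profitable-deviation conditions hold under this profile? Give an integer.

4

Weak-case (own payoff 52): to p=8 gives 168 − 56×8 = -280 → no gain ✓; to p=22 gives 283 − 56×22 = -949 → no gain ✓.
Strong-case (own payoff 283 − 10×22 = 63): to p=0 gives 52 → no gain ✓; to p=8 gives 168 − 10×8 = 88 → profitable ✗.
Moderate-case (own payoff 168 − 43×8 = -176): to p=0 gives 52 → profitable ✗; to p=22 gives 283 − 43×22 = -663 → no gain ✓.
4 of the 6 constraints hold; not an equilibrium.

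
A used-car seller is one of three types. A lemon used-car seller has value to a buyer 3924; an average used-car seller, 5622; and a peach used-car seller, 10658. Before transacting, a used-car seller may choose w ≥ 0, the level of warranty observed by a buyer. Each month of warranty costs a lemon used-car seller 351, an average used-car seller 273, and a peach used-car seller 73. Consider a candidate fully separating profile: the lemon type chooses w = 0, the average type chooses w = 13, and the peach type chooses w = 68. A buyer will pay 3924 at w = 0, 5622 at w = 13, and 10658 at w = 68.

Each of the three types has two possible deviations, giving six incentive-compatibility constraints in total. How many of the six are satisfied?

Peach (own payoff 10658 − 73×68 = 5694): to w=0 gives 3924 → no gain ✓; to w=13 gives 5622 − 73×13 = 4673 → no gain ✓.
Lemon (own payoff 3924): to w=13 gives 5622 − 351×13 = 1059 → no gain ✓; to w=68 gives 10658 − 351×68 = -13210 → no gain ✓.
Average (own payoff 5622 − 273×13 = 2073): to w=0 gives 3924 → profitable ✗; to w=68 gives 10658 − 273×68 = -7906 → no gain ✓.
5 of the 6 constraints hold; not an equilibrium.

5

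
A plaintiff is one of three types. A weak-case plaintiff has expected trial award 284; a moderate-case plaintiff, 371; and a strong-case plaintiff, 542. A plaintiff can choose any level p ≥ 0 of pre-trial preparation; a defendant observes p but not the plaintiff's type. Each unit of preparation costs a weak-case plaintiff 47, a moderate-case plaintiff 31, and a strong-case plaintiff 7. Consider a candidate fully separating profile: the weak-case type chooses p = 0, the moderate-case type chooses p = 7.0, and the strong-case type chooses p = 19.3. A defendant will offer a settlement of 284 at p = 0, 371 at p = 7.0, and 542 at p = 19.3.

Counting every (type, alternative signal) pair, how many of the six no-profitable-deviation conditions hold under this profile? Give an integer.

Moderate-case (own payoff 371 − 31×7.0 = 154): to p=0 gives 284 → profitable ✗; to p=19.3 gives 542 − 31×19.3 = -56.3 → no gain ✓.
Strong-case (own payoff 542 − 7×19.3 = 406.9): to p=0 gives 284 → no gain ✓; to p=7.0 gives 371 − 7×7.0 = 322 → no gain ✓.
Weak-case (own payoff 284): to p=7.0 gives 371 − 47×7.0 = 42 → no gain ✓; to p=19.3 gives 542 − 47×19.3 = -365.1 → no gain ✓.
5 of the 6 constraints hold; not an equilibrium.

5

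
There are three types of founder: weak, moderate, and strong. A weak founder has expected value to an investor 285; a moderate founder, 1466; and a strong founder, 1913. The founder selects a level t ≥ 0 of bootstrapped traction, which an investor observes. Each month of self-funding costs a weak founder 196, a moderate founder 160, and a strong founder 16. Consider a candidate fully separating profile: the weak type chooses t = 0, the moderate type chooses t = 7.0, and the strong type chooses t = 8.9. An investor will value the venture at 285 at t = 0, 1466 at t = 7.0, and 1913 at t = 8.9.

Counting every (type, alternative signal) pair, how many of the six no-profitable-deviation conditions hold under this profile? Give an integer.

Moderate (own payoff 1466 − 160×7.0 = 346): to t=0 gives 285 → no gain ✓; to t=8.9 gives 1913 − 160×8.9 = 489 → profitable ✗.
Weak (own payoff 285): to t=7.0 gives 1466 − 196×7.0 = 94 → no gain ✓; to t=8.9 gives 1913 − 196×8.9 = 168.6 → no gain ✓.
Strong (own payoff 1913 − 16×8.9 = 1770.6): to t=0 gives 285 → no gain ✓; to t=7.0 gives 1466 − 16×7.0 = 1354 → no gain ✓.
5 of the 6 constraints hold; not an equilibrium.

5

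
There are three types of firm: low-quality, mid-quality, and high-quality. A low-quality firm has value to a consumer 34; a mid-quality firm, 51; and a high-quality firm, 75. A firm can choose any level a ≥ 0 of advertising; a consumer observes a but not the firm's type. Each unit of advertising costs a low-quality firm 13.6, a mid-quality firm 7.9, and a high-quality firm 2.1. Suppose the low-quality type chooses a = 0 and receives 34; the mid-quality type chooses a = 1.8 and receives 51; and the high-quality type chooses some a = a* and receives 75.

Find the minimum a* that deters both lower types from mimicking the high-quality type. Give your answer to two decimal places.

Low-quality type (on-path payoff 34) won't mimic when 34 ≥ 75 − 13.6·a*, i.e. a* ≥ 3.01.
Mid-quality type (on-path payoff 51 − 7.9×1.8 = 36.78) won't mimic when 36.78 ≥ 75 − 7.9·a*, i.e. a* ≥ 4.84.
Both must hold, so a* = max(3.01, 4.84) = 4.84. The mid-quality type's constraint binds.

4.84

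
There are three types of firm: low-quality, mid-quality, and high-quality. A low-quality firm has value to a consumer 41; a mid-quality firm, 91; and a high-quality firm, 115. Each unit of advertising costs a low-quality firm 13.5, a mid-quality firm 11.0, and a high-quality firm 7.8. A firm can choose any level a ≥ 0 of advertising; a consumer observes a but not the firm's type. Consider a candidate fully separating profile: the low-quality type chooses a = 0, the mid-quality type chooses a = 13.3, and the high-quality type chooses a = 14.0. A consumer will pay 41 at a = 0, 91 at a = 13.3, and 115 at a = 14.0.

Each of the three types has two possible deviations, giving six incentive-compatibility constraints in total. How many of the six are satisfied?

High-quality (own payoff 115 − 7.8×14.0 = 5.8): to a=0 gives 41 → profitable ✗; to a=13.3 gives 91 − 7.8×13.3 = -12.74 → no gain ✓.
Low-quality (own payoff 41): to a=13.3 gives 91 − 13.5×13.3 = -88.55 → no gain ✓; to a=14.0 gives 115 − 13.5×14.0 = -74 → no gain ✓.
Mid-quality (own payoff 91 − 11.0×13.3 = -55.3): to a=0 gives 41 → profitable ✗; to a=14.0 gives 115 − 11.0×14.0 = -39 → profitable ✗.
3 of the 6 constraints hold; not an equilibrium.

3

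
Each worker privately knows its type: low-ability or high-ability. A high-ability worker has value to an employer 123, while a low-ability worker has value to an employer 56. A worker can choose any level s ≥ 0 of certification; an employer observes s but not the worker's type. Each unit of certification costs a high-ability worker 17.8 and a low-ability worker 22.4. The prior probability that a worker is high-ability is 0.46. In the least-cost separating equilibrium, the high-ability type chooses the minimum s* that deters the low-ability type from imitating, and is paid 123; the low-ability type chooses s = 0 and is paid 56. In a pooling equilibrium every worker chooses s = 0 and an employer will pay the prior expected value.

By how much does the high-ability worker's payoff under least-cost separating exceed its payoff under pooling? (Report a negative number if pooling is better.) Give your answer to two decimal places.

-17.06

Least-cost separating signal: s* solves 56 = 123 − 22.4·s*, so s* = (123 − 56)/22.4 ≈ 2.9911.
High-ability type's separating payoff: 123 − 17.8 × s* = 123 − 17.8 × (123 − 56)/22.4 = 123 − 1192.6/22.4 ≈ 69.7589.
Pooling payoff: 0.46 × 123 + 0.54 × 56 = 86.82.
Difference: 69.7589 − 86.82 = -17.0611, i.e. -17.06 to two decimal places.
The high-ability type would prefer the pooling outcome.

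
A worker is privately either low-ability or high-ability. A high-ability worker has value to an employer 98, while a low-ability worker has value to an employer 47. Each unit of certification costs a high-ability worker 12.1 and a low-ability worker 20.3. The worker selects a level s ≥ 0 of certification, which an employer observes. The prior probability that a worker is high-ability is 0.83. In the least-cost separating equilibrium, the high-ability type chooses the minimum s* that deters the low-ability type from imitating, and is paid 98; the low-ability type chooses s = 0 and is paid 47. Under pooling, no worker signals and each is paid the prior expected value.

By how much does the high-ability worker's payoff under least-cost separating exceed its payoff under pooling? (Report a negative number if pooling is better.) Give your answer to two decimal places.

Least-cost separating signal: s* solves 47 = 98 − 20.3·s*, so s* = (98 − 47)/20.3 ≈ 2.5123.
High-ability type's separating payoff: 98 − 12.1 × s* = 98 − 12.1 × (98 − 47)/20.3 = 98 − 617.1/20.3 ≈ 67.6010.
Pooling payoff: 0.83 × 98 + 0.17 × 47 = 89.33.
Difference: 67.6010 − 89.33 = -21.729, i.e. -21.73 to two decimal places.
The high-ability type would prefer the pooling outcome.

-21.73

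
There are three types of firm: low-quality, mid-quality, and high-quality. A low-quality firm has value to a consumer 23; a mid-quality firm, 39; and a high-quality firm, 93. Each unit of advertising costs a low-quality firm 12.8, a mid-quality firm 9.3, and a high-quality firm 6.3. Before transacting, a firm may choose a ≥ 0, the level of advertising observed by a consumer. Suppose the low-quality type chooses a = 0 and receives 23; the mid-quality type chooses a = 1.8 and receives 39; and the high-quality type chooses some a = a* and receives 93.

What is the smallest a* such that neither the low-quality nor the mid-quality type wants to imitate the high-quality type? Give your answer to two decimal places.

7.61

Low-quality type (on-path payoff 23) won't mimic when 23 ≥ 93 − 12.8·a*, i.e. a* ≥ 5.47.
Mid-quality type (on-path payoff 39 − 9.3×1.8 = 22.26) won't mimic when 22.26 ≥ 93 − 9.3·a*, i.e. a* ≥ 7.61.
Both must hold, so a* = max(5.47, 7.61) = 7.61. The mid-quality type's constraint binds.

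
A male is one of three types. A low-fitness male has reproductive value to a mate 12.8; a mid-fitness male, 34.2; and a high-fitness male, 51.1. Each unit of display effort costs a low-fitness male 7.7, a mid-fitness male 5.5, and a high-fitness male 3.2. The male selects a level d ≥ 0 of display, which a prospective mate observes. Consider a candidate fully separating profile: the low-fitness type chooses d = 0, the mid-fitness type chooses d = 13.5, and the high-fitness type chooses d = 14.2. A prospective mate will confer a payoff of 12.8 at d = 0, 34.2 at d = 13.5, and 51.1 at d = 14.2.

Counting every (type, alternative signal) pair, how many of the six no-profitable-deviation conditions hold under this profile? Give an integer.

3

Mid-fitness (own payoff 34.2 − 5.5×13.5 = -40.05): to d=0 gives 12.8 → profitable ✗; to d=14.2 gives 51.1 − 5.5×14.2 = -27 → profitable ✗.
Low-fitness (own payoff 12.8): to d=13.5 gives 34.2 − 7.7×13.5 = -69.75 → no gain ✓; to d=14.2 gives 51.1 − 7.7×14.2 = -58.24 → no gain ✓.
High-fitness (own payoff 51.1 − 3.2×14.2 = 5.66): to d=0 gives 12.8 → profitable ✗; to d=13.5 gives 34.2 − 3.2×13.5 = -9 → no gain ✓.
3 of the 6 constraints hold; not an equilibrium.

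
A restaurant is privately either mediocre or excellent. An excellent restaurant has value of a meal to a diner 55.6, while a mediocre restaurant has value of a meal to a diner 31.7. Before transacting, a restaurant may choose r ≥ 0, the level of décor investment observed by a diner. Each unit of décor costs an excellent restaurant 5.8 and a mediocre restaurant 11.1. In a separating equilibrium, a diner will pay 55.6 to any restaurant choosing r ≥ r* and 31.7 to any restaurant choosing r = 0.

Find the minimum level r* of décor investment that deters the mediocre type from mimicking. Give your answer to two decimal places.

2.15

A mediocre restaurant choosing r = 0 receives 31.7.
Imitating at r* instead would pay 55.6 at cost 11.1·r*, netting 55.6 − 11.1·r*.
Indifference: 31.7 = 55.6 − 11.1·r*, so r* = (55.6 − 31.7) / 11.1 ≈ 2.15.
This is the mediocre type's binding incentive-compatibility constraint; any r ≥ 2.15 sustains separation on that side.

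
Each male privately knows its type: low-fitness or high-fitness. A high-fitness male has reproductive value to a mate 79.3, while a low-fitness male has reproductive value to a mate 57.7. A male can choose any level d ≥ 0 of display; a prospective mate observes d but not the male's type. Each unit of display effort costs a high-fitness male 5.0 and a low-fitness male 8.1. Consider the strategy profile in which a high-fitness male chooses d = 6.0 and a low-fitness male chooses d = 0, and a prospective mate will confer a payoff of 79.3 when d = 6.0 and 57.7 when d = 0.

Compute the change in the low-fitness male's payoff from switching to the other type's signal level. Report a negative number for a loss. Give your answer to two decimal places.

Playing d = 0 the low-fitness male receives 57.7.
Deviating to d = 6.0 brings payment 79.3 at cost 8.1 × 6.0 = 48.6, netting 30.7.
Gain from deviating: 30.7 − 57.7 = -27.00.
The gain is negative, so the low-fitness type's incentive-compatibility constraint is satisfied.

-27.00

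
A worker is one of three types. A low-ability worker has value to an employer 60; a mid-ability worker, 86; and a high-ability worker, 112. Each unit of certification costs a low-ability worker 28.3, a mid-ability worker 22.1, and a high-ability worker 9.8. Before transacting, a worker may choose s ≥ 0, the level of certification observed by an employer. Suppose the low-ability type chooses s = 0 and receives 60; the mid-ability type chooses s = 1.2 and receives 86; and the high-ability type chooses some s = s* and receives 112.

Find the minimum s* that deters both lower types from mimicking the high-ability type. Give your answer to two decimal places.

Low-ability type (on-path payoff 60) won't mimic when 60 ≥ 112 − 28.3·s*, i.e. s* ≥ 1.84.
Mid-ability type (on-path payoff 86 − 22.1×1.2 = 59.48) won't mimic when 59.48 ≥ 112 − 22.1·s*, i.e. s* ≥ 2.38.
Both must hold, so s* = max(1.84, 2.38) = 2.38. The mid-ability type's constraint binds.

2.38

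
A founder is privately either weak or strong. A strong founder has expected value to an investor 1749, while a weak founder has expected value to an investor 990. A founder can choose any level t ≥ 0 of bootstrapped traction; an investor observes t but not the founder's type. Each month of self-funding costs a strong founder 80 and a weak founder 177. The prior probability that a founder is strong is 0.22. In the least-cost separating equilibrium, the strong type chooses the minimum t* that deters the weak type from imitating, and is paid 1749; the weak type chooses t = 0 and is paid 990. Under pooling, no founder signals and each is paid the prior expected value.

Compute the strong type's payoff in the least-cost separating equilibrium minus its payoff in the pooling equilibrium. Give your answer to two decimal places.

248.97

Least-cost separating signal: t* solves 990 = 1749 − 177·t*, so t* = (1749 − 990)/177 ≈ 4.2881.
Strong type's separating payoff: 1749 − 80 × t* = 1749 − 80 × (1749 − 990)/177 = 1749 − 60720/177 ≈ 1405.9492.
Pooling payoff: 0.22 × 1749 + 0.78 × 990 = 1156.98.
Difference: 1405.9492 − 1156.98 = 248.9692, i.e. 248.97 to two decimal places.
The strong type prefers to separate.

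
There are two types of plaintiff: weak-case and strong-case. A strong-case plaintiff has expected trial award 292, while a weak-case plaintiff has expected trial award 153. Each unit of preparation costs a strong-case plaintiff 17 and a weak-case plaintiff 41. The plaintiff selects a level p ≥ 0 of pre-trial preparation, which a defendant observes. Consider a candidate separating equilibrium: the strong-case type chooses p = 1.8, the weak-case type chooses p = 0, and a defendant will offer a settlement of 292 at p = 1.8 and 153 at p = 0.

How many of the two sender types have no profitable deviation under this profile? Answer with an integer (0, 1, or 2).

1

Strong-case type: signal → 292 − 17 × 1.8 = 261.4; deviate to 0 → 153. IC holds (261.4 ≥ 153).
Weak-case type: stay at 0 → 153; mimic → 292 − 41 × 1.8 = 218.2. IC fails (153 < 218.2).
1 of 2 constraints hold, so this profile is not an equilibrium.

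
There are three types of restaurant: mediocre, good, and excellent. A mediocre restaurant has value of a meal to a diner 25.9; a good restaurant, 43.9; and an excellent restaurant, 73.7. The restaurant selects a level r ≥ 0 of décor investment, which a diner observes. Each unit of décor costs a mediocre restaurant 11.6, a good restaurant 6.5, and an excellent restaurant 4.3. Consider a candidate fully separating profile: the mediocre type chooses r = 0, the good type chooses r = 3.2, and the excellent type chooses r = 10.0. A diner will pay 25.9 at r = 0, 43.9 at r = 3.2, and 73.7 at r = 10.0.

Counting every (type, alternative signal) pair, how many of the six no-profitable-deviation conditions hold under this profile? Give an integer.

Excellent (own payoff 73.7 − 4.3×10.0 = 30.7): to r=0 gives 25.9 → no gain ✓; to r=3.2 gives 43.9 − 4.3×3.2 = 30.14 → no gain ✓.
Mediocre (own payoff 25.9): to r=3.2 gives 43.9 − 11.6×3.2 = 6.78 → no gain ✓; to r=10.0 gives 73.7 − 11.6×10.0 = -42.3 → no gain ✓.
Good (own payoff 43.9 − 6.5×3.2 = 23.1): to r=0 gives 25.9 → profitable ✗; to r=10.0 gives 73.7 − 6.5×10.0 = 8.7 → no gain ✓.
5 of the 6 constraints hold; not an equilibrium.

5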